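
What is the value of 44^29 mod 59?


p = 59 is prime and the exponent is (p-1)/2 = 29, so by Euler's criterion 44^29 = (44/59) = +1 or -1 mod 59.
Compute by square-and-multiply:
  29 = 16 + 8 + 4 + 1 (binary 11101)
  Repeated squaring mod 59: 44^1 = 44, 44^2 = 48, 44^4 = 3, 44^8 = 9, 44^16 = 22
  44^29 = 44^16 * 44^8 * 44^4 * 44^1 = 22 * 9 * 3 * 44 mod 59
    22 * 9 = 198 = 21 mod 59
    21 * 3 = 63 = 4 mod 59
    4 * 44 = 176 = 58 mod 59
  44^29 = 58 mod 59
Result 58 = p - 1 = -1 mod 59: 44 is a quadratic non-residue mod 59. As a residue in [0, p-1] the value is 58.
44^29 mod 59 = 58

58


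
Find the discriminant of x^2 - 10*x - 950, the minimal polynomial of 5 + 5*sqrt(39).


The element 5 + 5*sqrt(39) has minimal polynomial:
x^2 - 10*x - 950
Discriminant = (-10)^2 - 4*(-950)
= 100 + 3800
= 3900

3900


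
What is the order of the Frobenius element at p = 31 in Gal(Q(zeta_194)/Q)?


The Frobenius at p in Gal(Q(zeta_n)/Q) = (Z/nZ)* is the class of p, so its order is ord_194(31), the smallest k >= 1 with 31^k = 1 mod 194.
n = 194 = 2 * 97, phi(194) = 96; the order divides phi(n).
Divisors of 96: 1, 2, 3, 4, 6, 8, 12, 16, 24, 32, 48, 96
Repeated squaring mod 194: 31^1 = 31, 31^2 = 185, 31^4 = 81, 31^8 = 159, 31^16 = 61, 31^32 = 35, 31^64 = 61
Test divisors in increasing order:
  k=1: 31^1 = 31 mod 194
  k=2: 31^2 = 185 mod 194
  k=3: 31^3 = 185 * 31 = 109 mod 194
  k=4: 31^4 = 81 mod 194
  k=6: 31^6 = 81 * 185 = 47 mod 194
  k=8: 31^8 = 159 mod 194
  k=12: 31^12 = 159 * 81 = 75 mod 194
  k=16: 31^16 = 61 mod 194
  k=24: 31^24 = 61 * 159 = 193 mod 194
  k=32: 31^32 = 35 mod 194
  k=48: 31^48 = 35 * 61 = 1 mod 194  <- first divisor giving 1
Order = 48

48


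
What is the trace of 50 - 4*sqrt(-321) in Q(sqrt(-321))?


Tr(a + b*sqrt(d)) = (a + b*sqrt(d)) + (a - b*sqrt(d)) = 2a
= 2 * (50)
= 100

100


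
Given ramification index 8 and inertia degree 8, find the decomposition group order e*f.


|D_P| = e * f
= 8 * 8
= 64

64


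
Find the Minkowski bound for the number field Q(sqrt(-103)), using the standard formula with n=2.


d = -103, d mod 4 = 1, so disc(K) = d = -103; |disc(K)| = 103
Imaginary quadratic field, so n = 2, s = r2 = 1, r1 = 0
M = (n!/n^n) * (4/pi)^s * sqrt(|disc(K)|) = (2!/2^2) * (4/pi)^1 * sqrt(103)
= 0.5 * 1.273240 * 10.148892
= 6.4610

6.4610


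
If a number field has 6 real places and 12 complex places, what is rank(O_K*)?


By Dirichlet's unit theorem:
rank = r1 + r2 - 1
= 6 + 12 - 1
= 17

17


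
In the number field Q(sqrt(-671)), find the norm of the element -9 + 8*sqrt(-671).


N(a + b*sqrt(d)) = a^2 - d*b^2
= (-9)^2 - (-671)*(8)^2
= 81 + 42944
= 43025

43025


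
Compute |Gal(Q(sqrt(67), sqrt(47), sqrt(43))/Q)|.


The 3 square roots of distinct primes are multiplicatively independent over Q,
so [K:Q] = 2^3 and Gal(K/Q) is isomorphic to (Z/2Z)^3.
|Gal| = 2^3 = 8

8


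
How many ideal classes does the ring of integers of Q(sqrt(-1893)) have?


K = Q(sqrt(-1893)). d mod 4 = 3, so D = disc(K) = 4d = -7572
h(K) equals the number of primitive reduced positive-definite forms (a, b, c) = a*x^2 + b*x*y + c*y^2 with b^2 - 4ac = D,
where reduced means |b| <= a <= c, with b >= 0 whenever |b| = a or a = c, and primitive means gcd(a, b, c) = 1.
Reduced forces 3a^2 <= |D| = 7572, so 1 <= a <= 50; b must have the parity of D, and c = (b^2 - D)/(4a) must be an integer >= a.
Enumerate a = 1..50, b in [-a, a]:
  a=1: (1, 0, 1893)  [1]
  a=2: (2, 2, 947)  [1]
  a=3: (3, 0, 631)  [1]
  a=4..5: none
  a=6: (6, 6, 317)  [1]
  a=7: (7, -4, 271), (7, 4, 271)  [2]
  a=8..13: none
  a=14: (14, -10, 137), (14, 10, 137)  [2]
  a=15..18: none
  a=19: (19, -16, 103), (19, 16, 103)  [2]
  a=20: none
  a=21: (21, -18, 94), (21, 18, 94)  [2]
  a=22: none
  a=23: (23, -8, 83), (23, 8, 83)  [2]
  a=24..37: none
  a=38: (38, -22, 53), (38, 22, 53)  [2]
  a=39..41: none
  a=42: (42, -18, 47), (42, 18, 47)  [2]
  a=43..45: none
  a=46: (46, -38, 49), (46, 38, 49)  [2]
  a=47..50: none
Total reduced forms: 1 + 1 + 1 + 1 + 2 + 2 + 2 + 2 + 2 + 2 + 2 + 2 = 20
h = 20

20


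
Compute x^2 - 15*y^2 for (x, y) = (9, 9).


x^2 - d*y^2
= 9^2 - 15*9^2
= 81 - 1215
= -1134

-1134


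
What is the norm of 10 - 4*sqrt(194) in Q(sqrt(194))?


N(a + b*sqrt(d)) = a^2 - d*b^2
= (10)^2 - (194)*(-4)^2
= 100 - 3104
= -3004

-3004


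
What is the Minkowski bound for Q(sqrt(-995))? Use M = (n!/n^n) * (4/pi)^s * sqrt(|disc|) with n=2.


d = -995, d mod 4 = 1, so disc(K) = d = -995; |disc(K)| = 995
Imaginary quadratic field, so n = 2, s = r2 = 1, r1 = 0
M = (n!/n^n) * (4/pi)^s * sqrt(|disc(K)|) = (2!/2^2) * (4/pi)^1 * sqrt(995)
= 0.5 * 1.273240 * 31.543621
= 20.0813

20.0813


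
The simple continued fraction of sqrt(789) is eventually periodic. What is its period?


Run the CF algorithm for sqrt(789).
a_0 = floor(sqrt(789)) = 28; set m_0=0, q_0=1.
Recurrence: m' = q*a - m,  q' = (d - m'^2)/q,  a' = floor((a_0 + m')/q').
  step 1: m=28, q=5, a=11
  step 2: m=27, q=12, a=4
  step 3: m=21, q=29, a=1
  step 4: m=8, q=25, a=1
  step 5: m=17, q=20, a=2
  step 6: m=23, q=13, a=3
  step 7: m=16, q=41, a=1
  step 8: m=25, q=4, a=13
  step 9: m=27, q=15, a=3
  step 10: m=18, q=31, a=1
  step 11: m=13, q=20, a=2
  step 12: m=27, q=3, a=18
  step 13: m=27, q=20, a=2
  step 14: m=13, q=31, a=1
  step 15: m=18, q=15, a=3
  step 16: m=27, q=4, a=13
  step 17: m=25, q=41, a=1
  step 18: m=16, q=13, a=3
  step 19: m=23, q=20, a=2
  step 20: m=17, q=25, a=1
  step 21: m=8, q=29, a=1
  step 22: m=21, q=12, a=4
  step 23: m=27, q=5, a=11
  step 24: m=28, q=1, a=56
a_24 = 2*a_0 = 56, so the period closes here.
sqrt(789) = [28; 11, 4, 1, 1, 2, 3, 1, 13, 3, 1, 2, 18, 2, 1, 3, 13, 1, 3, 2, 1, 1, 4, 11, 56]
Period length = 24

24


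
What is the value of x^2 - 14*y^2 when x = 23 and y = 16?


x^2 - d*y^2
= 23^2 - 14*16^2
= 529 - 3584
= -3055

-3055


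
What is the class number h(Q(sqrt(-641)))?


K = Q(sqrt(-641)). d mod 4 = 3, so D = disc(K) = 4d = -2564
h(K) equals the number of primitive reduced positive-definite forms (a, b, c) = a*x^2 + b*x*y + c*y^2 with b^2 - 4ac = D,
where reduced means |b| <= a <= c, with b >= 0 whenever |b| = a or a = c, and primitive means gcd(a, b, c) = 1.
Reduced forces 3a^2 <= |D| = 2564, so 1 <= a <= 29; b must have the parity of D, and c = (b^2 - D)/(4a) must be an integer >= a.
Enumerate a = 1..29, b in [-a, a]:
  a=1: (1, 0, 641)  [1]
  a=2: (2, 2, 321)  [1]
  a=3: (3, -2, 214), (3, 2, 214)  [2]
  a=4: none
  a=5: (5, -4, 129), (5, 4, 129)  [2]
  a=6: (6, -2, 107), (6, 2, 107)  [2]
  a=7..8: none
  a=9: (9, -8, 73), (9, 8, 73)  [2]
  a=10: (10, -6, 65), (10, 6, 65)  [2]
  a=11..12: none
  a=13: (13, -6, 50), (13, 6, 50)  [2]
  a=14: none
  a=15: (15, -14, 46), (15, -4, 43), (15, 4, 43), (15, 14, 46)  [4]
  a=16..17: none
  a=18: (18, -10, 37), (18, 10, 37)  [2]
  a=19: (19, -18, 38), (19, 18, 38)  [2]
  a=20..22: none
  a=23: (23, -14, 30), (23, 14, 30)  [2]
  a=24: none
  a=25: (25, -6, 26), (25, 6, 26)  [2]
  a=26: none
  a=27: (27, -26, 30), (27, 26, 30)  [2]
  a=28..29: none
Total reduced forms: 1 + 1 + 2 + 2 + 2 + 2 + 2 + 2 + 4 + 2 + 2 + 2 + 2 + 2 = 28
h = 28

28


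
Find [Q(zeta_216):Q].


The degree equals Euler's totient phi(216).
216 = 2^3 * 3^3
phi(216) = 72

72


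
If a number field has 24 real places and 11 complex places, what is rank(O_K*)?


By Dirichlet's unit theorem:
rank = r1 + r2 - 1
= 24 + 11 - 1
= 34

34


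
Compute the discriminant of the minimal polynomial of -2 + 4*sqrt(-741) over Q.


The element -2 + 4*sqrt(-741) has minimal polynomial:
x^2 + 4*x + 11860
Discriminant = (4)^2 - 4*(11860)
= 16 - 47440
= -47424

-47424


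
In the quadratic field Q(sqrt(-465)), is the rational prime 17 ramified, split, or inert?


K = Q(sqrt(-465)). Since d mod 4 = 3, disc(K) = -1860.
Check p | disc: -1860 mod 17 = 10.
p does not divide disc. Compute Legendre symbol (d/p):
11^((17-1)/2) mod 17 = -1
(d/p) = -1, so p is inert: (p) stays prime with e=1, f=2, g=1.
Therefore p is inert.

inert


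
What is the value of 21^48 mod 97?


p = 97 is prime and the exponent is (p-1)/2 = 48, so by Euler's criterion 21^48 = (21/97) = +1 or -1 mod 97.
Compute by square-and-multiply:
  48 = 32 + 16 (binary 110000)
  Repeated squaring mod 97: 21^1 = 21, 21^2 = 53, 21^4 = 93, 21^8 = 16, 21^16 = 62, 21^32 = 61
  21^48 = 21^32 * 21^16 = 61 * 62 mod 97
    61 * 62 = 3782 = 96 mod 97
  21^48 = 96 mod 97
Result 96 = p - 1 = -1 mod 97: 21 is a quadratic non-residue mod 97. As a residue in [0, p-1] the value is 96.
21^48 mod 97 = 96

96


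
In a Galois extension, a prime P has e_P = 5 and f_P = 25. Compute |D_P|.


|D_P| = e * f
= 5 * 25
= 125

125


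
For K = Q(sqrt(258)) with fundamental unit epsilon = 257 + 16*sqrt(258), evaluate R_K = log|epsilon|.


epsilon = 257 + 16*sqrt(258)
= 513.9981
R = ln(513.9981)
= 6.2422

6.2422


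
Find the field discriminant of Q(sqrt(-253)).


For K = Q(sqrt(d)) with d squarefree: disc(K) = d if d = 1 mod 4, and disc(K) = 4d if d = 2 or 3 mod 4.
Here d = -253, and d mod 4 = 3.
d = 3 mod 4, not 1 (O_K = Z[sqrt(d)]), so disc(K) = 4d = 4 * (-253) = -1012

-1012


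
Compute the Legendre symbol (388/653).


p = 653 is prime, so compute (388/653) with the reciprocity algorithm (Jacobi-symbol steps: pull out 2s via (2/n), flip via reciprocity, reduce):
  pull out 2: (2/653) = -1  (since 653 mod 8 = 5)
  pull out 2: (2/653) = -1  (since 653 mod 8 = 5)
  reciprocity: (97/653) -> +(653/97)
  reduce: (71/97)
  reciprocity: (71/97) -> +(97/71)
  reduce: (26/71)
  pull out 2: (2/71) = +1  (since 71 mod 8 = 7)
  reciprocity: (13/71) -> +(71/13)
  reduce: (6/13)
  pull out 2: (2/13) = -1  (since 13 mod 8 = 5)
  reciprocity: (3/13) -> +(13/3)
  reduce: (1/3)
  (1/3) = 1
Product of signs = -1
(388/653) = -1

-1


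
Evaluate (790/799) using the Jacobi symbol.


Compute (790/799) via quadratic reciprocity:
  pull out 2: (2/799) = +1  (since 799 mod 8 = 7)
  reciprocity: (395/799) -> -(799/395)
  reduce: (9/395)
  reciprocity: (9/395) -> +(395/9)
  reduce: (8/9)
  pull out 2: (2/9) = +1  (since 9 mod 8 = 1)
  pull out 2: (2/9) = +1  (since 9 mod 8 = 1)
  pull out 2: (2/9) = +1  (since 9 mod 8 = 1)
  (1/9) = 1
Product of signs = -1

-1


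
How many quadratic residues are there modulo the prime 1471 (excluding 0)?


For prime p, the number of non-zero quadratic residues is (p-1)/2.
= (1471-1)/2
= 735

735


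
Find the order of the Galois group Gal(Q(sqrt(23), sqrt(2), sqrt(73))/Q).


The 3 square roots of distinct primes are multiplicatively independent over Q,
so [K:Q] = 2^3 and Gal(K/Q) is isomorphic to (Z/2Z)^3.
|Gal| = 2^3 = 8

8


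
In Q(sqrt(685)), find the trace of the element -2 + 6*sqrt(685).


Tr(a + b*sqrt(d)) = (a + b*sqrt(d)) + (a - b*sqrt(d)) = 2a
= 2 * (-2)
= -4

-4


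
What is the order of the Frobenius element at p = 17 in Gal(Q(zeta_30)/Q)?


The Frobenius at p in Gal(Q(zeta_n)/Q) = (Z/nZ)* is the class of p, so its order is ord_30(17), the smallest k >= 1 with 17^k = 1 mod 30.
n = 30 = 2 * 3 * 5, phi(30) = 8; the order divides phi(n).
Divisors of 8: 1, 2, 4, 8
Repeated squaring mod 30: 17^1 = 17, 17^2 = 19, 17^4 = 1, 17^8 = 1
Test divisors in increasing order:
  k=1: 17^1 = 17 mod 30
  k=2: 17^2 = 19 mod 30
  k=4: 17^4 = 1 mod 30  <- first divisor giving 1
Order = 4

4


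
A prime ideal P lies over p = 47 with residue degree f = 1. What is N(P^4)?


N(P^a) = p^(a*f)
= 47^(4*1)
= 47^4
= 4879681

4879681


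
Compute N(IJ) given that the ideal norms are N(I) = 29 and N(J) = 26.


N(IJ) = N(I) * N(J)
= 29 * 26
= 754

754


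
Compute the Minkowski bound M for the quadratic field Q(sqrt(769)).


d = 769, d mod 4 = 1, so disc(K) = d = 769; |disc(K)| = 769
Real quadratic field, so n = 2, s = r2 = 0, r1 = 2
M = (n!/n^n) * (4/pi)^s * sqrt(|disc(K)|) = (2!/2^2) * (4/pi)^0 * sqrt(769)
= 0.5 * 1.000000 * 27.730849
= 13.8654

13.8654


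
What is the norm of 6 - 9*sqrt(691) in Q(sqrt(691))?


N(a + b*sqrt(d)) = a^2 - d*b^2
= (6)^2 - (691)*(-9)^2
= 36 - 55971
= -55935

-55935


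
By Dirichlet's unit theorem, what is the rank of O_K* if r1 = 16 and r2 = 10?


By Dirichlet's unit theorem:
rank = r1 + r2 - 1
= 16 + 10 - 1
= 25

25


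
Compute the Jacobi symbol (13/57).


Compute (13/57) via quadratic reciprocity:
  reciprocity: (13/57) -> +(57/13)
  reduce: (5/13)
  reciprocity: (5/13) -> +(13/5)
  reduce: (3/5)
  reciprocity: (3/5) -> +(5/3)
  reduce: (2/3)
  pull out 2: (2/3) = -1  (since 3 mod 8 = 3)
  (1/3) = 1
Product of signs = -1

-1


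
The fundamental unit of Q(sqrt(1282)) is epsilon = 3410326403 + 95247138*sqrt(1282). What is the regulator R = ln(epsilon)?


epsilon = 3410326403 + 95247138*sqrt(1282)
= 6.8207e+09
R = ln(6.8207e+09)
= 22.6432

22.6432


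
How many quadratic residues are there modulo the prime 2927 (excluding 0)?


For prime p, the number of non-zero quadratic residues is (p-1)/2.
= (2927-1)/2
= 1463

1463


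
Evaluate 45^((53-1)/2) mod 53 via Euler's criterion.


p = 53 is prime and the exponent is (p-1)/2 = 26, so by Euler's criterion 45^26 = (45/53) = +1 or -1 mod 53.
Compute by square-and-multiply:
  26 = 16 + 8 + 2 (binary 11010)
  Repeated squaring mod 53: 45^1 = 45, 45^2 = 11, 45^4 = 15, 45^8 = 13, 45^16 = 10
  45^26 = 45^16 * 45^8 * 45^2 = 10 * 13 * 11 mod 53
    10 * 13 = 130 = 24 mod 53
    24 * 11 = 264 = 52 mod 53
  45^26 = 52 mod 53
Result 52 = p - 1 = -1 mod 53: 45 is a quadratic non-residue mod 53. As a residue in [0, p-1] the value is 52.
45^26 mod 53 = 52

52


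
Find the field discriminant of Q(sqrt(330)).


For K = Q(sqrt(d)) with d squarefree: disc(K) = d if d = 1 mod 4, and disc(K) = 4d if d = 2 or 3 mod 4.
Here d = 330, and d mod 4 = 2.
d = 2 mod 4, not 1 (O_K = Z[sqrt(d)]), so disc(K) = 4d = 4 * (330) = 1320

1320


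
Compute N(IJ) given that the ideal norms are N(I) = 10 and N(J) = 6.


N(IJ) = N(I) * N(J)
= 10 * 6
= 60

60


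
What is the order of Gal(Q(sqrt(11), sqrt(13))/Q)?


The 2 square roots of distinct primes are multiplicatively independent over Q,
so [K:Q] = 2^2 and Gal(K/Q) is isomorphic to (Z/2Z)^2.
|Gal| = 2^2 = 4

4


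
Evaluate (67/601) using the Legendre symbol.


p = 601 is prime, so compute (67/601) with the reciprocity algorithm (Jacobi-symbol steps: pull out 2s via (2/n), flip via reciprocity, reduce):
  reciprocity: (67/601) -> +(601/67)
  reduce: (65/67)
  reciprocity: (65/67) -> +(67/65)
  reduce: (2/65)
  pull out 2: (2/65) = +1  (since 65 mod 8 = 1)
  (1/65) = 1
Product of signs = 1
(67/601) = 1

1


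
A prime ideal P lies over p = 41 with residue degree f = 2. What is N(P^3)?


N(P^a) = p^(a*f)
= 41^(3*2)
= 41^6
= 4750104241

4750104241


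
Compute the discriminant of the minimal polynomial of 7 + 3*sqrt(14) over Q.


The element 7 + 3*sqrt(14) has minimal polynomial:
x^2 - 14*x - 77
Discriminant = (-14)^2 - 4*(-77)
= 196 + 308
= 504

504


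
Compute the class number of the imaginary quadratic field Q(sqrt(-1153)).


K = Q(sqrt(-1153)). d mod 4 = 3, so D = disc(K) = 4d = -4612
h(K) equals the number of primitive reduced positive-definite forms (a, b, c) = a*x^2 + b*x*y + c*y^2 with b^2 - 4ac = D,
where reduced means |b| <= a <= c, with b >= 0 whenever |b| = a or a = c, and primitive means gcd(a, b, c) = 1.
Reduced forces 3a^2 <= |D| = 4612, so 1 <= a <= 39; b must have the parity of D, and c = (b^2 - D)/(4a) must be an integer >= a.
Enumerate a = 1..39, b in [-a, a]:
  a=1: (1, 0, 1153)  [1]
  a=2: (2, 2, 577)  [1]
  a=3..6: none
  a=7: (7, -6, 166), (7, 6, 166)  [2]
  a=8..12: none
  a=13: (13, -4, 89), (13, 4, 89)  [2]
  a=14: (14, -6, 83), (14, 6, 83)  [2]
  a=15..18: none
  a=19: (19, -10, 62), (19, 10, 62)  [2]
  a=20..25: none
  a=26: (26, -22, 49), (26, 22, 49)  [2]
  a=27..28: none
  a=29: (29, -12, 41), (29, 12, 41)  [2]
  a=30: none
  a=31: (31, -10, 38), (31, 10, 38)  [2]
  a=32..39: none
Total reduced forms: 1 + 1 + 2 + 2 + 2 + 2 + 2 + 2 + 2 = 16
h = 16

16


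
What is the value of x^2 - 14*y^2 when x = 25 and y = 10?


x^2 - d*y^2
= 25^2 - 14*10^2
= 625 - 1400
= -775

-775


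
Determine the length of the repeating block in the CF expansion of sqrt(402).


Run the CF algorithm for sqrt(402).
a_0 = floor(sqrt(402)) = 20; set m_0=0, q_0=1.
Recurrence: m' = q*a - m,  q' = (d - m'^2)/q,  a' = floor((a_0 + m')/q').
  step 1: m=20, q=2, a=20
  step 2: m=20, q=1, a=40
a_2 = 2*a_0 = 40, so the period closes here.
sqrt(402) = [20; 20, 40]
Period length = 2

2


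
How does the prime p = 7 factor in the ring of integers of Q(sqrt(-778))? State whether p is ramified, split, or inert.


K = Q(sqrt(-778)). Since d mod 4 = 2, disc(K) = -3112.
Check p | disc: -3112 mod 7 = 3.
p does not divide disc. Compute Legendre symbol (d/p):
6^((7-1)/2) mod 7 = -1
(d/p) = -1, so p is inert: (p) stays prime with e=1, f=2, g=1.
Therefore p is inert.

inert


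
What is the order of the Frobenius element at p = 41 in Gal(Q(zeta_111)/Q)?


The Frobenius at p in Gal(Q(zeta_n)/Q) = (Z/nZ)* is the class of p, so its order is ord_111(41), the smallest k >= 1 with 41^k = 1 mod 111.
n = 111 = 3 * 37, phi(111) = 72; the order divides phi(n).
Divisors of 72: 1, 2, 3, 4, 6, 8, 9, 12, 18, 24, 36, 72
Repeated squaring mod 111: 41^1 = 41, 41^2 = 16, 41^4 = 34, 41^8 = 46, 41^16 = 7, 41^32 = 49, 41^64 = 70
Test divisors in increasing order:
  k=1: 41^1 = 41 mod 111
  k=2: 41^2 = 16 mod 111
  k=3: 41^3 = 16 * 41 = 101 mod 111
  k=4: 41^4 = 34 mod 111
  k=6: 41^6 = 34 * 16 = 100 mod 111
  k=8: 41^8 = 46 mod 111
  k=9: 41^9 = 46 * 41 = 110 mod 111
  k=12: 41^12 = 46 * 34 = 10 mod 111
  k=18: 41^18 = 7 * 16 = 1 mod 111  <- first divisor giving 1
Order = 18

18


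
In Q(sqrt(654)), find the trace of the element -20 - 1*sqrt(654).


Tr(a + b*sqrt(d)) = (a + b*sqrt(d)) + (a - b*sqrt(d)) = 2a
= 2 * (-20)
= -40

-40


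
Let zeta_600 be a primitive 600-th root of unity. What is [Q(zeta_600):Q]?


The degree equals Euler's totient phi(600).
600 = 2^3 * 3 * 5^2
phi(600) = 160

160


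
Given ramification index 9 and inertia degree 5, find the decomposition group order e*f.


|D_P| = e * f
= 9 * 5
= 45

45


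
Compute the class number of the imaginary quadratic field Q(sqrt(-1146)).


K = Q(sqrt(-1146)). d mod 4 = 2, so D = disc(K) = 4d = -4584
h(K) equals the number of primitive reduced positive-definite forms (a, b, c) = a*x^2 + b*x*y + c*y^2 with b^2 - 4ac = D,
where reduced means |b| <= a <= c, with b >= 0 whenever |b| = a or a = c, and primitive means gcd(a, b, c) = 1.
Reduced forces 3a^2 <= |D| = 4584, so 1 <= a <= 39; b must have the parity of D, and c = (b^2 - D)/(4a) must be an integer >= a.
Enumerate a = 1..39, b in [-a, a]:
  a=1: (1, 0, 1146)  [1]
  a=2: (2, 0, 573)  [1]
  a=3: (3, 0, 382)  [1]
  a=4: none
  a=5: (5, -4, 230), (5, 4, 230)  [2]
  a=6: (6, 0, 191)  [1]
  a=7: (7, -6, 165), (7, 6, 165)  [2]
  a=8..9: none
  a=10: (10, -4, 115), (10, 4, 115)  [2]
  a=11: (11, -6, 105), (11, 6, 105)  [2]
  a=12..13: none
  a=14: (14, -8, 83), (14, 8, 83)  [2]
  a=15: (15, -6, 77), (15, 6, 77)  [2]
  a=16..20: none
  a=21: (21, -6, 55), (21, 6, 55)  [2]
  a=22: (22, -16, 55), (22, 16, 55)  [2]
  a=23: (23, -4, 50), (23, 4, 50)  [2]
  a=24: none
  a=25: (25, -4, 46), (25, 4, 46)  [2]
  a=26..29: none
  a=30: (30, -24, 43), (30, 24, 43)  [2]
  a=31: (31, -2, 37), (31, 2, 37)  [2]
  a=32: none
  a=33: (33, -6, 35), (33, 6, 35)  [2]
  a=34: none
  a=35: (35, -34, 41), (35, 34, 41)  [2]
  a=36..39: none
Total reduced forms: 1 + 1 + 1 + 2 + 1 + 2 + 2 + 2 + 2 + 2 + 2 + 2 + 2 + 2 + 2 + 2 + 2 + 2 = 32
h = 32

32


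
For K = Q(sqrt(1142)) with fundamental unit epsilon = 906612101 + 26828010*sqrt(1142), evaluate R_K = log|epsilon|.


epsilon = 906612101 + 26828010*sqrt(1142)
= 1.8132e+09
R = ln(1.8132e+09)
= 21.3184

21.3184


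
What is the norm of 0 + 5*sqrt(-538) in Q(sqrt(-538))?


N(a + b*sqrt(d)) = a^2 - d*b^2
= (0)^2 - (-538)*(5)^2
= 0 + 13450
= 13450

13450


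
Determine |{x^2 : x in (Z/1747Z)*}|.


For prime p, the number of non-zero quadratic residues is (p-1)/2.
= (1747-1)/2
= 873

873


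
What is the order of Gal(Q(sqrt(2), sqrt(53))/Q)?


The 2 square roots of distinct primes are multiplicatively independent over Q,
so [K:Q] = 2^2 and Gal(K/Q) is isomorphic to (Z/2Z)^2.
|Gal| = 2^2 = 4

4


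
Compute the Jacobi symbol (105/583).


Compute (105/583) via quadratic reciprocity:
  reciprocity: (105/583) -> +(583/105)
  reduce: (58/105)
  pull out 2: (2/105) = +1  (since 105 mod 8 = 1)
  reciprocity: (29/105) -> +(105/29)
  reduce: (18/29)
  pull out 2: (2/29) = -1  (since 29 mod 8 = 5)
  reciprocity: (9/29) -> +(29/9)
  reduce: (2/9)
  pull out 2: (2/9) = +1  (since 9 mod 8 = 1)
  (1/9) = 1
Product of signs = -1

-1


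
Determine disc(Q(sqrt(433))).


For K = Q(sqrt(d)) with d squarefree: disc(K) = d if d = 1 mod 4, and disc(K) = 4d if d = 2 or 3 mod 4.
Here d = 433, and d mod 4 = 1.
d = 1 mod 4 (O_K = Z[(1+sqrt(d))/2]), so disc(K) = d = 433

433


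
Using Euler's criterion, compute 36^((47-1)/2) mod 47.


p = 47 is prime and the exponent is (p-1)/2 = 23, so by Euler's criterion 36^23 = (36/47) = +1 or -1 mod 47.
Compute by square-and-multiply:
  23 = 16 + 4 + 2 + 1 (binary 10111)
  Repeated squaring mod 47: 36^1 = 36, 36^2 = 27, 36^4 = 24, 36^8 = 12, 36^16 = 3
  36^23 = 36^16 * 36^4 * 36^2 * 36^1 = 3 * 24 * 27 * 36 mod 47
    3 * 24 = 72 = 25 mod 47
    25 * 27 = 675 = 17 mod 47
    17 * 36 = 612 = 1 mod 47
  36^23 = 1 mod 47
Result 1: 36 is a quadratic residue mod 47.
36^23 mod 47 = 1

1


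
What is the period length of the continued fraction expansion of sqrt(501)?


Run the CF algorithm for sqrt(501).
a_0 = floor(sqrt(501)) = 22; set m_0=0, q_0=1.
Recurrence: m' = q*a - m,  q' = (d - m'^2)/q,  a' = floor((a_0 + m')/q').
  step 1: m=22, q=17, a=2
  step 2: m=12, q=21, a=1
  step 3: m=9, q=20, a=1
  step 4: m=11, q=19, a=1
  step 5: m=8, q=23, a=1
  step 6: m=15, q=12, a=3
  step 7: m=21, q=5, a=8
  step 8: m=19, q=28, a=1
  step 9: m=9, q=15, a=2
  step 10: m=21, q=4, a=10
  step 11: m=19, q=35, a=1
  step 12: m=16, q=7, a=5
  step 13: m=19, q=20, a=2
  step 14: m=21, q=3, a=14
  step 15: m=21, q=20, a=2
  step 16: m=19, q=7, a=5
  step 17: m=16, q=35, a=1
  step 18: m=19, q=4, a=10
  step 19: m=21, q=15, a=2
  step 20: m=9, q=28, a=1
  step 21: m=19, q=5, a=8
  step 22: m=21, q=12, a=3
  step 23: m=15, q=23, a=1
  step 24: m=8, q=19, a=1
  step 25: m=11, q=20, a=1
  step 26: m=9, q=21, a=1
  step 27: m=12, q=17, a=2
  step 28: m=22, q=1, a=44
a_28 = 2*a_0 = 44, so the period closes here.
sqrt(501) = [22; 2, 1, 1, 1, 1, 3, 8, 1, 2, 10, 1, 5, 2, 14, 2, 5, 1, 10, 2, 1, 8, 3, 1, 1, 1, 1, 2, 44]
Period length = 28

28


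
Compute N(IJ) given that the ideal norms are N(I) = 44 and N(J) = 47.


N(IJ) = N(I) * N(J)
= 44 * 47
= 2068

2068


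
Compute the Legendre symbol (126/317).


p = 317 is prime, so compute (126/317) with the reciprocity algorithm (Jacobi-symbol steps: pull out 2s via (2/n), flip via reciprocity, reduce):
  pull out 2: (2/317) = -1  (since 317 mod 8 = 5)
  reciprocity: (63/317) -> +(317/63)
  reduce: (2/63)
  pull out 2: (2/63) = +1  (since 63 mod 8 = 7)
  (1/63) = 1
Product of signs = -1
(126/317) = -1

-1


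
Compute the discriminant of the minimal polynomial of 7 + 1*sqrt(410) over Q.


The element 7 + 1*sqrt(410) has minimal polynomial:
x^2 - 14*x - 361
Discriminant = (-14)^2 - 4*(-361)
= 196 + 1444
= 1640

1640


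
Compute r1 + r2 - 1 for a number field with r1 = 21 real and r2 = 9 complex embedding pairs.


By Dirichlet's unit theorem:
rank = r1 + r2 - 1
= 21 + 9 - 1
= 29

29


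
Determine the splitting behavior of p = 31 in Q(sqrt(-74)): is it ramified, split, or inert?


K = Q(sqrt(-74)). Since d mod 4 = 2, disc(K) = -296.
Check p | disc: -296 mod 31 = 14.
p does not divide disc. Compute Legendre symbol (d/p):
19^((31-1)/2) mod 31 = 1
(d/p) = 1, so p splits: (p) = P*P' with e=1, f=1, g=2.
Therefore p is split.

split


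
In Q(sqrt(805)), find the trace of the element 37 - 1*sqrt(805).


Tr(a + b*sqrt(d)) = (a + b*sqrt(d)) + (a - b*sqrt(d)) = 2a
= 2 * (37)
= 74

74


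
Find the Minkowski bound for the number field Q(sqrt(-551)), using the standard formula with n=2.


d = -551, d mod 4 = 1, so disc(K) = d = -551; |disc(K)| = 551
Imaginary quadratic field, so n = 2, s = r2 = 1, r1 = 0
M = (n!/n^n) * (4/pi)^s * sqrt(|disc(K)|) = (2!/2^2) * (4/pi)^1 * sqrt(551)
= 0.5 * 1.273240 * 23.473389
= 14.9436

14.9436


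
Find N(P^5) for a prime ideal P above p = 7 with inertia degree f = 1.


N(P^a) = p^(a*f)
= 7^(5*1)
= 7^5
= 16807

16807


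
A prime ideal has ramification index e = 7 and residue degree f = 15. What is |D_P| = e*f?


|D_P| = e * f
= 7 * 15
= 105

105


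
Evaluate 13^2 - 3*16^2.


x^2 - d*y^2
= 13^2 - 3*16^2
= 169 - 768
= -599

-599


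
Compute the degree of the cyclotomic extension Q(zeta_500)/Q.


The degree equals Euler's totient phi(500).
500 = 2^2 * 5^3
phi(500) = 200

200


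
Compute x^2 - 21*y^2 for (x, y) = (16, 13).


x^2 - d*y^2
= 16^2 - 21*13^2
= 256 - 3549
= -3293

-3293


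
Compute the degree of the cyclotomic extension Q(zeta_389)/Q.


The degree equals Euler's totient phi(389).
389 = 389
phi(389) = 388

388


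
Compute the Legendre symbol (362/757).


p = 757 is prime, so compute (362/757) with the reciprocity algorithm (Jacobi-symbol steps: pull out 2s via (2/n), flip via reciprocity, reduce):
  pull out 2: (2/757) = -1  (since 757 mod 8 = 5)
  reciprocity: (181/757) -> +(757/181)
  reduce: (33/181)
  reciprocity: (33/181) -> +(181/33)
  reduce: (16/33)
  pull out 2: (2/33) = +1  (since 33 mod 8 = 1)
  pull out 2: (2/33) = +1  (since 33 mod 8 = 1)
  pull out 2: (2/33) = +1  (since 33 mod 8 = 1)
  pull out 2: (2/33) = +1  (since 33 mod 8 = 1)
  (1/33) = 1
Product of signs = -1
(362/757) = -1

-1


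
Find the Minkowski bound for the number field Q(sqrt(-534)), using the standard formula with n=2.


d = -534, d mod 4 = 2, so disc(K) = 4d = -2136; |disc(K)| = 2136
Imaginary quadratic field, so n = 2, s = r2 = 1, r1 = 0
M = (n!/n^n) * (4/pi)^s * sqrt(|disc(K)|) = (2!/2^2) * (4/pi)^1 * sqrt(2136)
= 0.5 * 1.273240 * 46.216880
= 29.4226

29.4226


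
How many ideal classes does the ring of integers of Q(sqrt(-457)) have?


K = Q(sqrt(-457)). d mod 4 = 3, so D = disc(K) = 4d = -1828
h(K) equals the number of primitive reduced positive-definite forms (a, b, c) = a*x^2 + b*x*y + c*y^2 with b^2 - 4ac = D,
where reduced means |b| <= a <= c, with b >= 0 whenever |b| = a or a = c, and primitive means gcd(a, b, c) = 1.
Reduced forces 3a^2 <= |D| = 1828, so 1 <= a <= 24; b must have the parity of D, and c = (b^2 - D)/(4a) must be an integer >= a.
Enumerate a = 1..24, b in [-a, a]:
  a=1: (1, 0, 457)  [1]
  a=2: (2, 2, 229)  [1]
  a=3..10: none
  a=11: (11, -8, 43), (11, 8, 43)  [2]
  a=12..16: none
  a=17: (17, -12, 29), (17, 12, 29)  [2]
  a=18..21: none
  a=22: (22, -14, 23), (22, 14, 23)  [2]
  a=23..24: none
Total reduced forms: 1 + 1 + 2 + 2 + 2 = 8
h = 8

8


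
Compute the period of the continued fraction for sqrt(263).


Run the CF algorithm for sqrt(263).
a_0 = floor(sqrt(263)) = 16; set m_0=0, q_0=1.
Recurrence: m' = q*a - m,  q' = (d - m'^2)/q,  a' = floor((a_0 + m')/q').
  step 1: m=16, q=7, a=4
  step 2: m=12, q=17, a=1
  step 3: m=5, q=14, a=1
  step 4: m=9, q=13, a=1
  step 5: m=4, q=19, a=1
  step 6: m=15, q=2, a=15
  step 7: m=15, q=19, a=1
  step 8: m=4, q=13, a=1
  step 9: m=9, q=14, a=1
  step 10: m=5, q=17, a=1
  step 11: m=12, q=7, a=4
  step 12: m=16, q=1, a=32
a_12 = 2*a_0 = 32, so the period closes here.
sqrt(263) = [16; 4, 1, 1, 1, 1, 15, 1, 1, 1, 1, 4, 32]
Period length = 12

12


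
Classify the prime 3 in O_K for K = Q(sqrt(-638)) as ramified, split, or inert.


K = Q(sqrt(-638)). Since d mod 4 = 2, disc(K) = -2552.
Check p | disc: -2552 mod 3 = 1.
p does not divide disc. Compute Legendre symbol (d/p):
1^((3-1)/2) mod 3 = 1
(d/p) = 1, so p splits: (p) = P*P' with e=1, f=1, g=2.
Therefore p is split.

split


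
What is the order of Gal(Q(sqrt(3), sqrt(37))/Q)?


The 2 square roots of distinct primes are multiplicatively independent over Q,
so [K:Q] = 2^2 and Gal(K/Q) is isomorphic to (Z/2Z)^2.
|Gal| = 2^2 = 4

4


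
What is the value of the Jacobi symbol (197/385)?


Compute (197/385) via quadratic reciprocity:
  reciprocity: (197/385) -> +(385/197)
  reduce: (188/197)
  pull out 2: (2/197) = -1  (since 197 mod 8 = 5)
  pull out 2: (2/197) = -1  (since 197 mod 8 = 5)
  reciprocity: (47/197) -> +(197/47)
  reduce: (9/47)
  reciprocity: (9/47) -> +(47/9)
  reduce: (2/9)
  pull out 2: (2/9) = +1  (since 9 mod 8 = 1)
  (1/9) = 1
Product of signs = 1

1


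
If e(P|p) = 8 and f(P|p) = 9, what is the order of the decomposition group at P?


|D_P| = e * f
= 8 * 9
= 72

72


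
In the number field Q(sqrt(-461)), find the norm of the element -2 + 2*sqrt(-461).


N(a + b*sqrt(d)) = a^2 - d*b^2
= (-2)^2 - (-461)*(2)^2
= 4 + 1844
= 1848

1848


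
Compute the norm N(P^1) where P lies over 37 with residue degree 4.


N(P^a) = p^(a*f)
= 37^(1*4)
= 37^4
= 1874161

1874161


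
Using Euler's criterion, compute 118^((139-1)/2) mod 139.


p = 139 is prime and the exponent is (p-1)/2 = 69, so by Euler's criterion 118^69 = (118/139) = +1 or -1 mod 139.
Compute by square-and-multiply:
  69 = 64 + 4 + 1 (binary 1000101)
  Repeated squaring mod 139: 118^1 = 118, 118^2 = 24, 118^4 = 20, 118^8 = 122, 118^16 = 11, 118^32 = 121, 118^64 = 46
  118^69 = 118^64 * 118^4 * 118^1 = 46 * 20 * 118 mod 139
    46 * 20 = 920 = 86 mod 139
    86 * 118 = 10148 = 1 mod 139
  118^69 = 1 mod 139
Result 1: 118 is a quadratic residue mod 139.
118^69 mod 139 = 1

1


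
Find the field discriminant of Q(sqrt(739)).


For K = Q(sqrt(d)) with d squarefree: disc(K) = d if d = 1 mod 4, and disc(K) = 4d if d = 2 or 3 mod 4.
Here d = 739, and d mod 4 = 3.
d = 3 mod 4, not 1 (O_K = Z[sqrt(d)]), so disc(K) = 4d = 4 * (739) = 2956

2956


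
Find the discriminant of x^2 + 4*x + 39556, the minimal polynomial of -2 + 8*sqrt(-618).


The element -2 + 8*sqrt(-618) has minimal polynomial:
x^2 + 4*x + 39556
Discriminant = (4)^2 - 4*(39556)
= 16 - 158224
= -158208

-158208


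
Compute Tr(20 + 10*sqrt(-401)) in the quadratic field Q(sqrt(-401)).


Tr(a + b*sqrt(d)) = (a + b*sqrt(d)) + (a - b*sqrt(d)) = 2a
= 2 * (20)
= 40

40


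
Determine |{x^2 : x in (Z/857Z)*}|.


For prime p, the number of non-zero quadratic residues is (p-1)/2.
= (857-1)/2
= 428

428


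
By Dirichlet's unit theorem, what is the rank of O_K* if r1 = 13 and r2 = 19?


By Dirichlet's unit theorem:
rank = r1 + r2 - 1
= 13 + 19 - 1
= 31

31


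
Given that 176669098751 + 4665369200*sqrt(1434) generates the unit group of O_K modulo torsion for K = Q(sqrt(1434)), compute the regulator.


epsilon = 176669098751 + 4665369200*sqrt(1434)
= 3.5334e+11
R = ln(3.5334e+11)
= 26.5907

26.5907


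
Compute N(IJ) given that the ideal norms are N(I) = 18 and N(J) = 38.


N(IJ) = N(I) * N(J)
= 18 * 38
= 684

684


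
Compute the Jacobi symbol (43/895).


Compute (43/895) via quadratic reciprocity:
  reciprocity: (43/895) -> -(895/43)
  reduce: (35/43)
  reciprocity: (35/43) -> -(43/35)
  reduce: (8/35)
  pull out 2: (2/35) = -1  (since 35 mod 8 = 3)
  pull out 2: (2/35) = -1  (since 35 mod 8 = 3)
  pull out 2: (2/35) = -1  (since 35 mod 8 = 3)
  (1/35) = 1
Product of signs = -1

-1


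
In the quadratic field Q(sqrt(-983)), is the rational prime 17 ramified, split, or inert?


K = Q(sqrt(-983)). Since d mod 4 = 1, disc(K) = -983.
Check p | disc: -983 mod 17 = 3.
p does not divide disc. Compute Legendre symbol (d/p):
3^((17-1)/2) mod 17 = -1
(d/p) = -1, so p is inert: (p) stays prime with e=1, f=2, g=1.
Therefore p is inert.

inert


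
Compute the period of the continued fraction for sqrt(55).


Run the CF algorithm for sqrt(55).
a_0 = floor(sqrt(55)) = 7; set m_0=0, q_0=1.
Recurrence: m' = q*a - m,  q' = (d - m'^2)/q,  a' = floor((a_0 + m')/q').
  step 1: m=7, q=6, a=2
  step 2: m=5, q=5, a=2
  step 3: m=5, q=6, a=2
  step 4: m=7, q=1, a=14
a_4 = 2*a_0 = 14, so the period closes here.
sqrt(55) = [7; 2, 2, 2, 14]
Period length = 4

4


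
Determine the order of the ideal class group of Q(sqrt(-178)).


K = Q(sqrt(-178)). d mod 4 = 2, so D = disc(K) = 4d = -712
h(K) equals the number of primitive reduced positive-definite forms (a, b, c) = a*x^2 + b*x*y + c*y^2 with b^2 - 4ac = D,
where reduced means |b| <= a <= c, with b >= 0 whenever |b| = a or a = c, and primitive means gcd(a, b, c) = 1.
Reduced forces 3a^2 <= |D| = 712, so 1 <= a <= 15; b must have the parity of D, and c = (b^2 - D)/(4a) must be an integer >= a.
Enumerate a = 1..15, b in [-a, a]:
  a=1: (1, 0, 178)  [1]
  a=2: (2, 0, 89)  [1]
  a=3..6: none
  a=7: (7, -4, 26), (7, 4, 26)  [2]
  a=8..10: none
  a=11: (11, -6, 17), (11, 6, 17)  [2]
  a=12: none
  a=13: (13, -4, 14), (13, 4, 14)  [2]
  a=14..15: none
Total reduced forms: 1 + 1 + 2 + 2 + 2 = 8
h = 8

8


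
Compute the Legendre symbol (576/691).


p = 691 is prime, so compute (576/691) with the reciprocity algorithm (Jacobi-symbol steps: pull out 2s via (2/n), flip via reciprocity, reduce):
  pull out 2: (2/691) = -1  (since 691 mod 8 = 3)
  pull out 2: (2/691) = -1  (since 691 mod 8 = 3)
  pull out 2: (2/691) = -1  (since 691 mod 8 = 3)
  pull out 2: (2/691) = -1  (since 691 mod 8 = 3)
  pull out 2: (2/691) = -1  (since 691 mod 8 = 3)
  pull out 2: (2/691) = -1  (since 691 mod 8 = 3)
  reciprocity: (9/691) -> +(691/9)
  reduce: (7/9)
  reciprocity: (7/9) -> +(9/7)
  reduce: (2/7)
  pull out 2: (2/7) = +1  (since 7 mod 8 = 7)
  (1/7) = 1
Product of signs = 1
(576/691) = 1

1


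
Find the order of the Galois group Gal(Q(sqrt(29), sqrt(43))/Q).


The 2 square roots of distinct primes are multiplicatively independent over Q,
so [K:Q] = 2^2 and Gal(K/Q) is isomorphic to (Z/2Z)^2.
|Gal| = 2^2 = 4

4


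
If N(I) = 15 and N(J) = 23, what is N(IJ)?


N(IJ) = N(I) * N(J)
= 15 * 23
= 345

345


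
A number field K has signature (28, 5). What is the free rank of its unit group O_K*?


By Dirichlet's unit theorem:
rank = r1 + r2 - 1
= 28 + 5 - 1
= 32

32


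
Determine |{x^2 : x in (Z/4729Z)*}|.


For prime p, the number of non-zero quadratic residues is (p-1)/2.
= (4729-1)/2
= 2364

2364


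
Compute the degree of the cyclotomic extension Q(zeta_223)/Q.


The degree equals Euler's totient phi(223).
223 = 223
phi(223) = 222

222


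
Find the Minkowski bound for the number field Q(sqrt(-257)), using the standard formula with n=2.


d = -257, d mod 4 = 3, so disc(K) = 4d = -1028; |disc(K)| = 1028
Imaginary quadratic field, so n = 2, s = r2 = 1, r1 = 0
M = (n!/n^n) * (4/pi)^s * sqrt(|disc(K)|) = (2!/2^2) * (4/pi)^1 * sqrt(1028)
= 0.5 * 1.273240 * 32.062439
= 20.4116

20.4116


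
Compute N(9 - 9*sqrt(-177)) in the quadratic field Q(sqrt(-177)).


N(a + b*sqrt(d)) = a^2 - d*b^2
= (9)^2 - (-177)*(-9)^2
= 81 + 14337
= 14418

14418


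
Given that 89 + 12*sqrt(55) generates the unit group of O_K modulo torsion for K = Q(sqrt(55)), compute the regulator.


epsilon = 89 + 12*sqrt(55)
= 177.9944
R = ln(177.9944)
= 5.1818

5.1818


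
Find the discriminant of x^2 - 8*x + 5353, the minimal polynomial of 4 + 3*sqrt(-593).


The element 4 + 3*sqrt(-593) has minimal polynomial:
x^2 - 8*x + 5353
Discriminant = (-8)^2 - 4*(5353)
= 64 - 21412
= -21348

-21348


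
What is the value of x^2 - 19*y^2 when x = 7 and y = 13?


x^2 - d*y^2
= 7^2 - 19*13^2
= 49 - 3211
= -3162

-3162


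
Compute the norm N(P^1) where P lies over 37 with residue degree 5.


N(P^a) = p^(a*f)
= 37^(1*5)
= 37^5
= 69343957

69343957


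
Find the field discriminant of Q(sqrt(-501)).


For K = Q(sqrt(d)) with d squarefree: disc(K) = d if d = 1 mod 4, and disc(K) = 4d if d = 2 or 3 mod 4.
Here d = -501, and d mod 4 = 3.
d = 3 mod 4, not 1 (O_K = Z[sqrt(d)]), so disc(K) = 4d = 4 * (-501) = -2004

-2004


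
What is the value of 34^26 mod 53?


p = 53 is prime and the exponent is (p-1)/2 = 26, so by Euler's criterion 34^26 = (34/53) = +1 or -1 mod 53.
Compute by square-and-multiply:
  26 = 16 + 8 + 2 (binary 11010)
  Repeated squaring mod 53: 34^1 = 34, 34^2 = 43, 34^4 = 47, 34^8 = 36, 34^16 = 24
  34^26 = 34^16 * 34^8 * 34^2 = 24 * 36 * 43 mod 53
    24 * 36 = 864 = 16 mod 53
    16 * 43 = 688 = 52 mod 53
  34^26 = 52 mod 53
Result 52 = p - 1 = -1 mod 53: 34 is a quadratic non-residue mod 53. As a residue in [0, p-1] the value is 52.
34^26 mod 53 = 52

52


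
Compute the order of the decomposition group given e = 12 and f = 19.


|D_P| = e * f
= 12 * 19
= 228

228


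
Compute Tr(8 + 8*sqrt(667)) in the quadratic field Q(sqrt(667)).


Tr(a + b*sqrt(d)) = (a + b*sqrt(d)) + (a - b*sqrt(d)) = 2a
= 2 * (8)
= 16

16


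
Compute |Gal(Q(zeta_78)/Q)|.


|Gal(Q(zeta_78)/Q)| = phi(78)
= 24

24


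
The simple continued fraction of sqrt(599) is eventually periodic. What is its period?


Run the CF algorithm for sqrt(599).
a_0 = floor(sqrt(599)) = 24; set m_0=0, q_0=1.
Recurrence: m' = q*a - m,  q' = (d - m'^2)/q,  a' = floor((a_0 + m')/q').
  step 1: m=24, q=23, a=2
  step 2: m=22, q=5, a=9
  step 3: m=23, q=14, a=3
  step 4: m=19, q=17, a=2
  step 5: m=15, q=22, a=1
  step 6: m=7, q=25, a=1
  step 7: m=18, q=11, a=3
  step 8: m=15, q=34, a=1
  step 9: m=19, q=7, a=6
  step 10: m=23, q=10, a=4
  step 11: m=17, q=31, a=1
  step 12: m=14, q=13, a=2
  step 13: m=12, q=35, a=1
  step 14: m=23, q=2, a=23
  step 15: m=23, q=35, a=1
  step 16: m=12, q=13, a=2
  step 17: m=14, q=31, a=1
  step 18: m=17, q=10, a=4
  step 19: m=23, q=7, a=6
  step 20: m=19, q=34, a=1
  step 21: m=15, q=11, a=3
  step 22: m=18, q=25, a=1
  step 23: m=7, q=22, a=1
  step 24: m=15, q=17, a=2
  step 25: m=19, q=14, a=3
  step 26: m=23, q=5, a=9
  step 27: m=22, q=23, a=2
  step 28: m=24, q=1, a=48
a_28 = 2*a_0 = 48, so the period closes here.
sqrt(599) = [24; 2, 9, 3, 2, 1, 1, 3, 1, 6, 4, 1, 2, 1, 23, 1, 2, 1, 4, 6, 1, 3, 1, 1, 2, 3, 9, 2, 48]
Period length = 28

28


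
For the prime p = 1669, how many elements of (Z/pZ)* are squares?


For prime p, the number of non-zero quadratic residues is (p-1)/2.
= (1669-1)/2
= 834

834


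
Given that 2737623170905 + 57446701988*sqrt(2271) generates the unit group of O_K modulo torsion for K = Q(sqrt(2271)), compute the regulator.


epsilon = 2737623170905 + 57446701988*sqrt(2271)
= 5.4752e+12
R = ln(5.4752e+12)
= 29.3313

29.3313


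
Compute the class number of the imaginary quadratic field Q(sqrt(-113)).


K = Q(sqrt(-113)). d mod 4 = 3, so D = disc(K) = 4d = -452
h(K) equals the number of primitive reduced positive-definite forms (a, b, c) = a*x^2 + b*x*y + c*y^2 with b^2 - 4ac = D,
where reduced means |b| <= a <= c, with b >= 0 whenever |b| = a or a = c, and primitive means gcd(a, b, c) = 1.
Reduced forces 3a^2 <= |D| = 452, so 1 <= a <= 12; b must have the parity of D, and c = (b^2 - D)/(4a) must be an integer >= a.
Enumerate a = 1..12, b in [-a, a]:
  a=1: (1, 0, 113)  [1]
  a=2: (2, 2, 57)  [1]
  a=3: (3, -2, 38), (3, 2, 38)  [2]
  a=4..5: none
  a=6: (6, -2, 19), (6, 2, 19)  [2]
  a=7..8: none
  a=9: (9, -4, 13), (9, 4, 13)  [2]
  a=10..12: none
Total reduced forms: 1 + 1 + 2 + 2 + 2 = 8
h = 8

8


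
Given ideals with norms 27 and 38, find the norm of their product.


N(IJ) = N(I) * N(J)
= 27 * 38
= 1026

1026


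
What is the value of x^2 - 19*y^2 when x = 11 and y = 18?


x^2 - d*y^2
= 11^2 - 19*18^2
= 121 - 6156
= -6035

-6035


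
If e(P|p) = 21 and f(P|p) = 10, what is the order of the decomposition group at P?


|D_P| = e * f
= 21 * 10
= 210

210


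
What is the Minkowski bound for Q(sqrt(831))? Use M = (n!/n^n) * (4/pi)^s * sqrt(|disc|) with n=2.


d = 831, d mod 4 = 3, so disc(K) = 4d = 3324; |disc(K)| = 3324
Real quadratic field, so n = 2, s = r2 = 0, r1 = 2
M = (n!/n^n) * (4/pi)^s * sqrt(|disc(K)|) = (2!/2^2) * (4/pi)^0 * sqrt(3324)
= 0.5 * 1.000000 * 57.654141
= 28.8271

28.8271
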